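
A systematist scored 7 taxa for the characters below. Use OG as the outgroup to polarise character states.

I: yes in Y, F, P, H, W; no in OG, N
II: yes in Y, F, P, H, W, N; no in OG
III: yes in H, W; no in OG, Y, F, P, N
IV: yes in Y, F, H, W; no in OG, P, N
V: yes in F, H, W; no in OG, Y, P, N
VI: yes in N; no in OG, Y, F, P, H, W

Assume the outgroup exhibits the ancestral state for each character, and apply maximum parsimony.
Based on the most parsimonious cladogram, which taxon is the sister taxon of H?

The outgroup has state 'no' for every character, so 'yes' is the derived state throughout.
Only F, H, P, W, and Y show the derived state 'yes' for I, supporting them as a clade.
II (derived state 'yes') is shared by all ingroup taxa — unites the whole ingroup.
III: derived state 'yes' in H and W only — synapomorphy for {H, W}.
Only F, H, W, and Y show the derived state 'yes' for IV, supporting them as a clade.
V (derived state 'yes') is shared by F, H, and W — a synapomorphy uniting that clade.
VI (derived state 'yes') is unique to N (autapomorphy; uninformative for grouping).
Most parsimonious ingroup topology: (((Y,(F,(H,W))),P),N).
H and W form a cherry on this tree, so they are sister taxa.

W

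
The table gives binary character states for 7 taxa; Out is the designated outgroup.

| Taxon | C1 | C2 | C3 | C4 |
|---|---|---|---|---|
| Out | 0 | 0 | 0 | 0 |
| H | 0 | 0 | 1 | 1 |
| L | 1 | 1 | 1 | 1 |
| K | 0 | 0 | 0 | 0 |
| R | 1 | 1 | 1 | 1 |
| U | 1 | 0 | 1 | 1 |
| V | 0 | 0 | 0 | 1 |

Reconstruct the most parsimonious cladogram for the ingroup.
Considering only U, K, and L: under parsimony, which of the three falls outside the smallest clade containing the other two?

K

The outgroup has state '0' for every character, so '1' is the derived state throughout.
Only L, R, and U show the derived state '1' for C1, supporting them as a clade.
C2 (derived state '1') is shared by L and R — a synapomorphy uniting that clade.
C3: derived state '1' in H, L, R, and U only — synapomorphy for {H, L, R, U}.
C4: derived state '1' in H, L, R, U, and V only — synapomorphy for {H, L, R, U, V}.
Most parsimonious ingroup topology: (((H,((L,R),U)),V),K).
L and U share a more recent common ancestor with each other than either does with K, so K is the least closely related of the three.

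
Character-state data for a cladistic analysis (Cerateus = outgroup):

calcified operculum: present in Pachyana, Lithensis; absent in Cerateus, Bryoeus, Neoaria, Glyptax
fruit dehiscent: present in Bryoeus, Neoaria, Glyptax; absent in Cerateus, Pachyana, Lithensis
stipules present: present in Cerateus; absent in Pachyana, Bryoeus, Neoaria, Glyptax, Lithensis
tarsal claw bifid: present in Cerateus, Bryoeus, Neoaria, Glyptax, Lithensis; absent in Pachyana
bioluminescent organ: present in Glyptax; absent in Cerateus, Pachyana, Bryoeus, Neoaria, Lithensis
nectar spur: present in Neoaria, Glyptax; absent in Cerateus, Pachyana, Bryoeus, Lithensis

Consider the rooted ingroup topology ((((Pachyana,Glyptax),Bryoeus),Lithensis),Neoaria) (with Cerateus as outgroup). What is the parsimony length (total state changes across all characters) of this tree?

10

Map each character onto ((((Pachyana,Glyptax),Bryoeus),Lithensis),Neoaria) (rooted by Cerateus) and count the minimum state changes it requires (Fitch parsimony):
calcified operculum: 2; fruit dehiscent: 3; stipules present: 1; tarsal claw bifid: 1; bioluminescent organ: 1; nectar spur: 2.
Total tree length = 10.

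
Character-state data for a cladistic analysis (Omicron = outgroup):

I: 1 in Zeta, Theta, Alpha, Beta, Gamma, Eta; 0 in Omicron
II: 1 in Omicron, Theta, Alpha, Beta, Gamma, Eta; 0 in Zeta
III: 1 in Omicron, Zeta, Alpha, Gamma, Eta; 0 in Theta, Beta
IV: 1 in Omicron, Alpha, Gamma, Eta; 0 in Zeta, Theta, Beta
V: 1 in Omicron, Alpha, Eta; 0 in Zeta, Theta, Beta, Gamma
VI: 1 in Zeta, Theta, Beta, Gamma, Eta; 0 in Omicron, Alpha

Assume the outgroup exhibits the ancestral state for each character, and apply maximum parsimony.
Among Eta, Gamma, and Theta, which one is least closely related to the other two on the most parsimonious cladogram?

Eta

Character polarity is set by the outgroup: the derived state is whichever differs from the outgroup's state, so for II, III, IV, V the derived state is '0', and for the remaining characters it is '1'.
I (derived state '1') is shared by all ingroup taxa — unites the whole ingroup.
II (derived state '0') is unique to Zeta (autapomorphy; uninformative for grouping).
Only Beta and Theta show the derived state '0' for III, supporting them as a clade.
Only Beta, Theta, and Zeta show the derived state '0' for IV, supporting them as a clade.
Only Beta, Gamma, Theta, and Zeta show the derived state '0' for V, supporting them as a clade.
VI (derived state '1') is shared by Beta, Eta, Gamma, Theta, and Zeta — a synapomorphy uniting that clade.
Most parsimonious ingroup topology: ((((Zeta,(Theta,Beta)),Gamma),Eta),Alpha).
Theta and Gamma share a more recent common ancestor with each other than either does with Eta, so Eta is the least closely related of the three.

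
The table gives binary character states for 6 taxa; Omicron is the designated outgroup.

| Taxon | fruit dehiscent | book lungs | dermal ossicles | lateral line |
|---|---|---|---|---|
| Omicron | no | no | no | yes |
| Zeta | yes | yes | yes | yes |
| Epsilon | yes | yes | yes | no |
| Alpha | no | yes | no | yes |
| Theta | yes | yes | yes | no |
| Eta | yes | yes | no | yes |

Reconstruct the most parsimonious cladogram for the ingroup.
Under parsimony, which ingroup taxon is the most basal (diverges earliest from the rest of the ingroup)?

Character polarity is set by the outgroup: the derived state is whichever differs from the outgroup's state, so for lateral line the derived state is 'no', and for the remaining characters it is 'yes'.
fruit dehiscent: derived state 'yes' in Epsilon, Eta, Theta, and Zeta only — synapomorphy for {Epsilon, Eta, Theta, Zeta}.
All ingroup taxa share the derived state 'yes' for book lungs; it defines the ingroup but does not resolve relationships within it.
dermal ossicles: derived state 'yes' in Epsilon, Theta, and Zeta only — synapomorphy for {Epsilon, Theta, Zeta}.
Only Epsilon and Theta show the derived state 'no' for lateral line, supporting them as a clade.
Most parsimonious ingroup topology: (((Zeta,(Epsilon,Theta)),Eta),Alpha).
Alpha is sister to the clade containing all other ingroup taxa, so it is the earliest-diverging (most basal) ingroup lineage.

Alpha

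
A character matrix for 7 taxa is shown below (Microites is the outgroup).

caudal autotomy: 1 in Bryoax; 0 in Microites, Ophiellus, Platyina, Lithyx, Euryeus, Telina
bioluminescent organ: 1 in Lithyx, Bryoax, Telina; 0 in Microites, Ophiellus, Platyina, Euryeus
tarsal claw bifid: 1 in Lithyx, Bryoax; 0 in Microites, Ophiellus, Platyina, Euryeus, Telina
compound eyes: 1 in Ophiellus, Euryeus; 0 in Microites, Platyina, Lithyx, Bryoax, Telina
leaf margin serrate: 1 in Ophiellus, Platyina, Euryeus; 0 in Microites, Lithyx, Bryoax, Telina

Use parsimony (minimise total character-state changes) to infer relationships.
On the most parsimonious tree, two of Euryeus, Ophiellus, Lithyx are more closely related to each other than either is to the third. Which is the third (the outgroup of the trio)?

The outgroup has state '0' for every character, so '1' is the derived state throughout.
caudal autotomy (derived state '1') is unique to Bryoax (autapomorphy; uninformative for grouping).
Only Bryoax, Lithyx, and Telina show the derived state '1' for bioluminescent organ, supporting them as a clade.
tarsal claw bifid: derived state '1' in Bryoax and Lithyx only — synapomorphy for {Bryoax, Lithyx}.
compound eyes: derived state '1' in Euryeus and Ophiellus only — synapomorphy for {Euryeus, Ophiellus}.
leaf margin serrate: derived state '1' in Euryeus, Ophiellus, and Platyina only — synapomorphy for {Euryeus, Ophiellus, Platyina}.
Most parsimonious ingroup topology: (((Ophiellus,Euryeus),Platyina),((Lithyx,Bryoax),Telina)).
Ophiellus and Euryeus share a more recent common ancestor with each other than either does with Lithyx, so Lithyx is the least closely related of the three.

Lithyx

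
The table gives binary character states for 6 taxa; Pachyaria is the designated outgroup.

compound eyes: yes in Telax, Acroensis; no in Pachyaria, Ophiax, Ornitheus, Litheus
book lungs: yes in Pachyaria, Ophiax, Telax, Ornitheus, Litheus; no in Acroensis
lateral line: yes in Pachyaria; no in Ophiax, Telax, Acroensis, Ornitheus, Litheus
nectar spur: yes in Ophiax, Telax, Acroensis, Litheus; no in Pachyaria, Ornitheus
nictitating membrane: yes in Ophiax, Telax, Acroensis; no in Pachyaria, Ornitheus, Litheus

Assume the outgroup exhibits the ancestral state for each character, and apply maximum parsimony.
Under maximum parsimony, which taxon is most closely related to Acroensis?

Telax

Character polarity is set by the outgroup: the derived state is whichever differs from the outgroup's state, so for book lungs, lateral line the derived state is 'no', and for the remaining characters it is 'yes'.
compound eyes: derived state 'yes' in Acroensis and Telax only — synapomorphy for {Acroensis, Telax}.
book lungs: derived state 'no' in Acroensis only — an autapomorphy, so it tells us nothing about relationships among taxa.
lateral line (derived state 'no') is shared by all ingroup taxa — unites the whole ingroup.
nectar spur (derived state 'yes') is shared by Acroensis, Litheus, Ophiax, and Telax — a synapomorphy uniting that clade.
nictitating membrane: derived state 'yes' in Acroensis, Ophiax, and Telax only — synapomorphy for {Acroensis, Ophiax, Telax}.
Most parsimonious ingroup topology: (((Ophiax,(Telax,Acroensis)),Litheus),Ornitheus).
Acroensis and Telax form a cherry on this tree, so they are sister taxa.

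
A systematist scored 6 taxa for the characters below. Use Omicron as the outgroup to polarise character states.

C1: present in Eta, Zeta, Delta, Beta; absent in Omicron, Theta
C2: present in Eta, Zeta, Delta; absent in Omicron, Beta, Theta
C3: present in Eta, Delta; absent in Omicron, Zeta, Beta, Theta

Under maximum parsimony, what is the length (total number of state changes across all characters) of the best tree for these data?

3

The outgroup has state 'absent' for every character, so 'present' is the derived state throughout.
C1: derived state 'present' in Beta, Delta, Eta, and Zeta only — synapomorphy for {Beta, Delta, Eta, Zeta}.
Only Delta, Eta, and Zeta show the derived state 'present' for C2, supporting them as a clade.
C3: derived state 'present' in Delta and Eta only — synapomorphy for {Delta, Eta}.
Most parsimonious ingroup topology: ((((Delta,Eta),Zeta),Beta),Theta).
Changes per character on this tree: C1: 1; C2: 1; C3: 1.
Total = 3.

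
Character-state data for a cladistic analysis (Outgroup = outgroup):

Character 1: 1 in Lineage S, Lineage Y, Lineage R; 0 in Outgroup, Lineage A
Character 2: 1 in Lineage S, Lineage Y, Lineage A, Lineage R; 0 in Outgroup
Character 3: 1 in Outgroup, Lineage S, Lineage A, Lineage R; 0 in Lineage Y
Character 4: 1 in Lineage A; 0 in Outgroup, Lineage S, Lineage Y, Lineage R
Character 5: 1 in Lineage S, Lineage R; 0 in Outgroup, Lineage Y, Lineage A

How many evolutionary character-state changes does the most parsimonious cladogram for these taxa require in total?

5

Character polarity is set by the outgroup: the derived state is whichever differs from the outgroup's state, so for Character 3 the derived state is '0', and for the remaining characters it is '1'.
Only Lineage R, Lineage S, and Lineage Y show the derived state '1' for Character 1, supporting them as a clade.
Character 2 (derived state '1') is shared by all ingroup taxa — unites the whole ingroup.
Character 3: derived state '0' in Lineage Y only — an autapomorphy, so it tells us nothing about relationships among taxa.
Character 4: derived state '1' in Lineage A only — an autapomorphy, so it tells us nothing about relationships among taxa.
Character 5: derived state '1' in Lineage R and Lineage S only — synapomorphy for {Lineage R, Lineage S}.
Most parsimonious ingroup topology: (((Lineage S,Lineage R),Lineage Y),Lineage A).
Changes per character on this tree: Character 1: 1; Character 2: 1; Character 3: 1; Character 4: 1; Character 5: 1.
Total = 5.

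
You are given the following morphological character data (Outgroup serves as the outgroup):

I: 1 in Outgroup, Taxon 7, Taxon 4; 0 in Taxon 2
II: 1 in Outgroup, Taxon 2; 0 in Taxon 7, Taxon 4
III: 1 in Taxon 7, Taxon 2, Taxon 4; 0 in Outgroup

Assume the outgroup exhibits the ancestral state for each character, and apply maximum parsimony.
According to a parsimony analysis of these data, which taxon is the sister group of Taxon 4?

Taxon 7

Character polarity is set by the outgroup: the derived state is whichever differs from the outgroup's state, so for I, II the derived state is '0', and for the remaining characters it is '1'.
I: derived state '0' in Taxon 2 only — an autapomorphy, so it tells us nothing about relationships among taxa.
II: derived state '0' in Taxon 4 and Taxon 7 only — synapomorphy for {Taxon 4, Taxon 7}.
All ingroup taxa share the derived state '1' for III; it defines the ingroup but does not resolve relationships within it.
Most parsimonious ingroup topology: (Taxon 2,(Taxon 4,Taxon 7)).
Taxon 4 and Taxon 7 form a cherry on this tree, so they are sister taxa.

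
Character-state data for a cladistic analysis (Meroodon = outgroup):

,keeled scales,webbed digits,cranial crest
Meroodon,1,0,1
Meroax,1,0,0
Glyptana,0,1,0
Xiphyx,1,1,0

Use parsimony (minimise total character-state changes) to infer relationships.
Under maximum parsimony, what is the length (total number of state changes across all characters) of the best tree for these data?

Character polarity is set by the outgroup: the derived state is whichever differs from the outgroup's state, so for keeled scales, cranial crest the derived state is '0', and for the remaining characters it is '1'.
keeled scales (derived state '0') is unique to Glyptana (autapomorphy; uninformative for grouping).
webbed digits: derived state '1' in Glyptana and Xiphyx only — synapomorphy for {Glyptana, Xiphyx}.
cranial crest (derived state '0') is shared by all ingroup taxa — unites the whole ingroup.
Most parsimonious ingroup topology: (Meroax,(Glyptana,Xiphyx)).
Changes per character on this tree: keeled scales: 1; webbed digits: 1; cranial crest: 1.
Total = 3.

3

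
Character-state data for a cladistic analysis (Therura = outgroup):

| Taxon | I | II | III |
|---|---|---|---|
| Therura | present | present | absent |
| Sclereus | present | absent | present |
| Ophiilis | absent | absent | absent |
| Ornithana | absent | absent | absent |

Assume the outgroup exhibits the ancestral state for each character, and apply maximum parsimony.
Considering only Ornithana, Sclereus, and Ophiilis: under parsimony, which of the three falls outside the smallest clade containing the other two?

Character polarity is set by the outgroup: the derived state is whichever differs from the outgroup's state, so for I, II the derived state is 'absent', and for the remaining characters it is 'present'.
Only Ophiilis and Ornithana show the derived state 'absent' for I, supporting them as a clade.
All ingroup taxa share the derived state 'absent' for II; it defines the ingroup but does not resolve relationships within it.
III: derived state 'present' in Sclereus only — an autapomorphy, so it tells us nothing about relationships among taxa.
Most parsimonious ingroup topology: (Sclereus,(Ophiilis,Ornithana)).
Ornithana and Ophiilis share a more recent common ancestor with each other than either does with Sclereus, so Sclereus is the least closely related of the three.

Sclereus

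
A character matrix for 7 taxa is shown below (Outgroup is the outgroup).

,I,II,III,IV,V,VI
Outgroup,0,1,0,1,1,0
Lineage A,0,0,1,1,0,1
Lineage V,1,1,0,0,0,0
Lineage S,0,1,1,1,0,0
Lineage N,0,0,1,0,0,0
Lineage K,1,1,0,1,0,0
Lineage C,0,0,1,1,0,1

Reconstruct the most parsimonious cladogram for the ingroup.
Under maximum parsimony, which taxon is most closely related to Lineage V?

Lineage K

Character polarity is set by the outgroup: the derived state is whichever differs from the outgroup's state, so for II, IV, V the derived state is '0', and for the remaining characters it is '1'.
I: derived state '1' in Lineage K and Lineage V only — synapomorphy for {Lineage K, Lineage V}.
Only Lineage A, Lineage C, and Lineage N show the derived state '0' for II, supporting them as a clade.
Only Lineage A, Lineage C, Lineage N, and Lineage S show the derived state '1' for III, supporting them as a clade.
IV groups Lineage N and Lineage V, which is incompatible with the clades supported by the remaining characters; treating it as convergent (homoplasy) costs fewer steps than any alternative tree.
All ingroup taxa share the derived state '0' for V; it defines the ingroup but does not resolve relationships within it.
VI (derived state '1') is shared by Lineage A and Lineage C — a synapomorphy uniting that clade.
Most parsimonious ingroup topology: ((((Lineage A,Lineage C),Lineage N),Lineage S),(Lineage V,Lineage K)).
Lineage V and Lineage K form a cherry on this tree, so they are sister taxa.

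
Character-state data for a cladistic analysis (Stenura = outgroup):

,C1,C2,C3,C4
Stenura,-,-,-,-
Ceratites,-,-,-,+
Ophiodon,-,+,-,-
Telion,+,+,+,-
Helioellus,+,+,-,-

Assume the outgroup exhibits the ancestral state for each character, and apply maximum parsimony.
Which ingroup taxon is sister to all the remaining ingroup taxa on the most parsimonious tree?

Ceratites

The outgroup has state '-' for every character, so '+' is the derived state throughout.
C1: derived state '+' in Helioellus and Telion only — synapomorphy for {Helioellus, Telion}.
Only Helioellus, Ophiodon, and Telion show the derived state '+' for C2, supporting them as a clade.
C3: derived state '+' in Telion only — an autapomorphy, so it tells us nothing about relationships among taxa.
C4 (derived state '+') is unique to Ceratites (autapomorphy; uninformative for grouping).
Most parsimonious ingroup topology: (Ceratites,(Ophiodon,(Telion,Helioellus))).
Ceratites is sister to the clade containing all other ingroup taxa, so it is the earliest-diverging (most basal) ingroup lineage.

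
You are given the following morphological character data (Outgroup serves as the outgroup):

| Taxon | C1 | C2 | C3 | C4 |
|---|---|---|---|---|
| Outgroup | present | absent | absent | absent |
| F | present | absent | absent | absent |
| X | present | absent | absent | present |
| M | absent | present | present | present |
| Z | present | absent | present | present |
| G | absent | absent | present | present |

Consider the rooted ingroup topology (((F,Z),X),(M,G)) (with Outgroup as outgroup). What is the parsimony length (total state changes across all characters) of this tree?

6

Map each character onto (((F,Z),X),(M,G)) (rooted by Outgroup) and count the minimum state changes it requires (Fitch parsimony):
C1: 1; C2: 1; C3: 2; C4: 2.
Total tree length = 6.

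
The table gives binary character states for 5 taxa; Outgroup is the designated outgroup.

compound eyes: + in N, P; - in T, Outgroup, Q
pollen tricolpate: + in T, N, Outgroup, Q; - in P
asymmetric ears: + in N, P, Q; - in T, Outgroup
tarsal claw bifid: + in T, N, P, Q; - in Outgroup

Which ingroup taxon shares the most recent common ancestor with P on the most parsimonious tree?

Character polarity is set by the outgroup: the derived state is whichever differs from the outgroup's state, so for pollen tricolpate the derived state is '-', and for the remaining characters it is '+'.
compound eyes (derived state '+') is shared by N and P — a synapomorphy uniting that clade.
pollen tricolpate: derived state '-' in P only — an autapomorphy, so it tells us nothing about relationships among taxa.
asymmetric ears: derived state '+' in N, P, and Q only — synapomorphy for {N, P, Q}.
All ingroup taxa share the derived state '+' for tarsal claw bifid; it defines the ingroup but does not resolve relationships within it.
Most parsimonious ingroup topology: ((Q,(P,N)),T).
P and N form a cherry on this tree, so they are sister taxa.

N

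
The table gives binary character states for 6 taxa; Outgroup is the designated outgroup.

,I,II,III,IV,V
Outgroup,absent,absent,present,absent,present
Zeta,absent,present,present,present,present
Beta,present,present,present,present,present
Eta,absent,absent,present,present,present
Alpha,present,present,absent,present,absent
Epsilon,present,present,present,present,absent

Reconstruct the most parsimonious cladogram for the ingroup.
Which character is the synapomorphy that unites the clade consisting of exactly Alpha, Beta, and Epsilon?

I

Character polarity is set by the outgroup: the derived state is whichever differs from the outgroup's state, so for III, V the derived state is 'absent', and for the remaining characters it is 'present'.
I: derived state 'present' in Alpha, Beta, and Epsilon only — synapomorphy for {Alpha, Beta, Epsilon}.
II (derived state 'present') is shared by Alpha, Beta, Epsilon, and Zeta — a synapomorphy uniting that clade.
III (derived state 'absent') is unique to Alpha (autapomorphy; uninformative for grouping).
IV (derived state 'present') is shared by all ingroup taxa — unites the whole ingroup.
V (derived state 'absent') is shared by Alpha and Epsilon — a synapomorphy uniting that clade.
Most parsimonious ingroup topology: ((Zeta,(Beta,(Alpha,Epsilon))),Eta).
The clade {Alpha, Beta, Epsilon} is supported by I: its derived state 'present' occurs in exactly those taxa and in no other taxon (including the outgroup).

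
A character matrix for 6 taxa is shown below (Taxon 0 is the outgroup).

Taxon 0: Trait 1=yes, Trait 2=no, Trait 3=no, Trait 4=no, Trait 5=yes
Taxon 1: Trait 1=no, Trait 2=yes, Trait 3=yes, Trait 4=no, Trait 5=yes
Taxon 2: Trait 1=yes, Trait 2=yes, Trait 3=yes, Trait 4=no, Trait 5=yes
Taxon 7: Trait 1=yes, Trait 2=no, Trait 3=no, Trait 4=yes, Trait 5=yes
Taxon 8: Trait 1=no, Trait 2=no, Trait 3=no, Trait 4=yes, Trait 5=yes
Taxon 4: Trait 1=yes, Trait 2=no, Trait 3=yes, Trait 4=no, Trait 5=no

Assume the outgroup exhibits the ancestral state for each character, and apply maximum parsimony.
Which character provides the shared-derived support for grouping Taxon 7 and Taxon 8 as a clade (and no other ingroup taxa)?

Trait 4

Character polarity is set by the outgroup: the derived state is whichever differs from the outgroup's state, so for Trait 1, Trait 5 the derived state is 'no', and for the remaining characters it is 'yes'.
Trait 1 groups Taxon 1 and Taxon 8, which is incompatible with the clades supported by the remaining characters; treating it as convergent (homoplasy) costs fewer steps than any alternative tree.
Trait 2: derived state 'yes' in Taxon 1 and Taxon 2 only — synapomorphy for {Taxon 1, Taxon 2}.
Trait 3: derived state 'yes' in Taxon 1, Taxon 2, and Taxon 4 only — synapomorphy for {Taxon 1, Taxon 2, Taxon 4}.
Trait 4: derived state 'yes' in Taxon 7 and Taxon 8 only — synapomorphy for {Taxon 7, Taxon 8}.
Trait 5: derived state 'no' in Taxon 4 only — an autapomorphy, so it tells us nothing about relationships among taxa.
Most parsimonious ingroup topology: (((Taxon 1,Taxon 2),Taxon 4),(Taxon 7,Taxon 8)).
The clade {Taxon 7, Taxon 8} is supported by Trait 4: its derived state 'yes' occurs in exactly those taxa and in no other taxon (including the outgroup).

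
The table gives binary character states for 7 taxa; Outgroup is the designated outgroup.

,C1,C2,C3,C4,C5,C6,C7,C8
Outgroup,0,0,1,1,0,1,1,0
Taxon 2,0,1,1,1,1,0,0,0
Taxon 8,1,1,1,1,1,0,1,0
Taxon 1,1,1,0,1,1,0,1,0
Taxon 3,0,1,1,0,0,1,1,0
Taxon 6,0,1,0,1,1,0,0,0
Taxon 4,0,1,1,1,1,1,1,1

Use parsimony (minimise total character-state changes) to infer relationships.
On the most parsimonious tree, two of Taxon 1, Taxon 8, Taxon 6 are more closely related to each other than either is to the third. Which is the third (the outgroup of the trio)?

Taxon 6

Character polarity is set by the outgroup: the derived state is whichever differs from the outgroup's state, so for C3, C4, C6, C7 the derived state is '0', and for the remaining characters it is '1'.
C1: derived state '1' in Taxon 1 and Taxon 8 only — synapomorphy for {Taxon 1, Taxon 8}.
All ingroup taxa share the derived state '1' for C2; it defines the ingroup but does not resolve relationships within it.
C3 groups Taxon 1 and Taxon 6, which is incompatible with the clades supported by the remaining characters; treating it as convergent (homoplasy) costs fewer steps than any alternative tree.
C4 (derived state '0') is unique to Taxon 3 (autapomorphy; uninformative for grouping).
C5: derived state '1' in Taxon 1, Taxon 2, Taxon 4, Taxon 6, and Taxon 8 only — synapomorphy for {Taxon 1, Taxon 2, Taxon 4, Taxon 6, Taxon 8}.
Only Taxon 1, Taxon 2, Taxon 6, and Taxon 8 show the derived state '0' for C6, supporting them as a clade.
Only Taxon 2 and Taxon 6 show the derived state '0' for C7, supporting them as a clade.
C8: derived state '1' in Taxon 4 only — an autapomorphy, so it tells us nothing about relationships among taxa.
Most parsimonious ingroup topology: ((((Taxon 8,Taxon 1),(Taxon 6,Taxon 2)),Taxon 4),Taxon 3).
Taxon 1 and Taxon 8 share a more recent common ancestor with each other than either does with Taxon 6, so Taxon 6 is the least closely related of the three.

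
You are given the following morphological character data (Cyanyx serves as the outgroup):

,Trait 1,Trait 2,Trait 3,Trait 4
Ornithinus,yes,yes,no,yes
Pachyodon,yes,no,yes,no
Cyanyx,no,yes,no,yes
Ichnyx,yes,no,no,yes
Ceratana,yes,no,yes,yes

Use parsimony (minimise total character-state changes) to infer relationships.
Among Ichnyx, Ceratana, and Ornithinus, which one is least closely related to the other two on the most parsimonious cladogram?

Ornithinus

Character polarity is set by the outgroup: the derived state is whichever differs from the outgroup's state, so for Trait 2, Trait 4 the derived state is 'no', and for the remaining characters it is 'yes'.
Trait 1 (derived state 'yes') is shared by all ingroup taxa — unites the whole ingroup.
Trait 2: derived state 'no' in Ceratana, Ichnyx, and Pachyodon only — synapomorphy for {Ceratana, Ichnyx, Pachyodon}.
Only Ceratana and Pachyodon show the derived state 'yes' for Trait 3, supporting them as a clade.
Trait 4: derived state 'no' in Pachyodon only — an autapomorphy, so it tells us nothing about relationships among taxa.
Most parsimonious ingroup topology: (((Pachyodon,Ceratana),Ichnyx),Ornithinus).
Ceratana and Ichnyx share a more recent common ancestor with each other than either does with Ornithinus, so Ornithinus is the least closely related of the three.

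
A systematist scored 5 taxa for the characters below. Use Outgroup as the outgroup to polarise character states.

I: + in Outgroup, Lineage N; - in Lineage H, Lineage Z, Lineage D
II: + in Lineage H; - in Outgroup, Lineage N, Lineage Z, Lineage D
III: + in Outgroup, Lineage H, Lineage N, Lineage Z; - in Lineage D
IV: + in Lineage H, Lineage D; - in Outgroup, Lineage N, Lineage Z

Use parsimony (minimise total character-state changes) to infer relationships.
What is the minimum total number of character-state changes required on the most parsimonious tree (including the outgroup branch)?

Character polarity is set by the outgroup: the derived state is whichever differs from the outgroup's state, so for I, III the derived state is '-', and for the remaining characters it is '+'.
Only Lineage D, Lineage H, and Lineage Z show the derived state '-' for I, supporting them as a clade.
II: derived state '+' in Lineage H only — an autapomorphy, so it tells us nothing about relationships among taxa.
III (derived state '-') is unique to Lineage D (autapomorphy; uninformative for grouping).
Only Lineage D and Lineage H show the derived state '+' for IV, supporting them as a clade.
Most parsimonious ingroup topology: (((Lineage H,Lineage D),Lineage Z),Lineage N).
Changes per character on this tree: I: 1; II: 1; III: 1; IV: 1.
Total = 4.

4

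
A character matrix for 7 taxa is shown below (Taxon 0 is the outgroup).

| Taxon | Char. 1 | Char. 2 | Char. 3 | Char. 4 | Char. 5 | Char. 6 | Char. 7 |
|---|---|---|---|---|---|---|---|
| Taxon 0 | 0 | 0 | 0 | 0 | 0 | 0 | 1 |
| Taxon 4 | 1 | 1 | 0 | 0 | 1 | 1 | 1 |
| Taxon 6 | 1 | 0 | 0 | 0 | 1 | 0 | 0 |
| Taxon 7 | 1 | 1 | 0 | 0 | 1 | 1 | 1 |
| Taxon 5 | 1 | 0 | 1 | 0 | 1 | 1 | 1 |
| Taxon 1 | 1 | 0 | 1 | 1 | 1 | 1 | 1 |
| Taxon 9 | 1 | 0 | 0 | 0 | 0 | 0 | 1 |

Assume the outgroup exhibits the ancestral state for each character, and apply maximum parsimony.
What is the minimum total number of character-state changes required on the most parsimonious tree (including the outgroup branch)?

7

Character polarity is set by the outgroup: the derived state is whichever differs from the outgroup's state, so for Char. 7 the derived state is '0', and for the remaining characters it is '1'.
Char. 1 (derived state '1') is shared by all ingroup taxa — unites the whole ingroup.
Char. 2: derived state '1' in Taxon 4 and Taxon 7 only — synapomorphy for {Taxon 4, Taxon 7}.
Only Taxon 1 and Taxon 5 show the derived state '1' for Char. 3, supporting them as a clade.
Char. 4: derived state '1' in Taxon 1 only — an autapomorphy, so it tells us nothing about relationships among taxa.
Char. 5 (derived state '1') is shared by Taxon 1, Taxon 4, Taxon 5, Taxon 6, and Taxon 7 — a synapomorphy uniting that clade.
Char. 6: derived state '1' in Taxon 1, Taxon 4, Taxon 5, and Taxon 7 only — synapomorphy for {Taxon 1, Taxon 4, Taxon 5, Taxon 7}.
Char. 7: derived state '0' in Taxon 6 only — an autapomorphy, so it tells us nothing about relationships among taxa.
Most parsimonious ingroup topology: ((((Taxon 4,Taxon 7),(Taxon 5,Taxon 1)),Taxon 6),Taxon 9).
Changes per character on this tree: Char. 1: 1; Char. 2: 1; Char. 3: 1; Char. 4: 1; Char. 5: 1; Char. 6: 1; Char. 7: 1.
Total = 7.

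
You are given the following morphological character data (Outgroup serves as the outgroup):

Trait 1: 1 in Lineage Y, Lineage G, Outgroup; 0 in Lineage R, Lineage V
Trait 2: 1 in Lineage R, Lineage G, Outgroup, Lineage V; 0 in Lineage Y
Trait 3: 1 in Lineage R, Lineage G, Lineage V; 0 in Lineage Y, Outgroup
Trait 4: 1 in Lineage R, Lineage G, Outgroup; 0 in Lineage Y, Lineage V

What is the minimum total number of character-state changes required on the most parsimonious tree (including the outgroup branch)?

5

Character polarity is set by the outgroup: the derived state is whichever differs from the outgroup's state, so for Trait 1, Trait 2, Trait 4 the derived state is '0', and for the remaining characters it is '1'.
Trait 1 (derived state '0') is shared by Lineage R and Lineage V — a synapomorphy uniting that clade.
Trait 2: derived state '0' in Lineage Y only — an autapomorphy, so it tells us nothing about relationships among taxa.
Trait 3 (derived state '1') is shared by Lineage G, Lineage R, and Lineage V — a synapomorphy uniting that clade.
Trait 4 groups Lineage V and Lineage Y, which is incompatible with the clades supported by the remaining characters; treating it as convergent (homoplasy) costs fewer steps than any alternative tree.
Most parsimonious ingroup topology: (Lineage Y,(Lineage G,(Lineage R,Lineage V))).
Changes per character on this tree: Trait 1: 1; Trait 2: 1; Trait 3: 1; Trait 4: 2.
Total = 5.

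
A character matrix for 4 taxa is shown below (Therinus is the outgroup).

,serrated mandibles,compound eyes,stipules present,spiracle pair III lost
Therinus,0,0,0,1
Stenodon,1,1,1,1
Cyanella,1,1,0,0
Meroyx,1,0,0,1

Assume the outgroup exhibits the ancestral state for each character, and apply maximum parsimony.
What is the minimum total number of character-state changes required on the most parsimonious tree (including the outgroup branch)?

Character polarity is set by the outgroup: the derived state is whichever differs from the outgroup's state, so for spiracle pair III lost the derived state is '0', and for the remaining characters it is '1'.
serrated mandibles (derived state '1') is shared by all ingroup taxa — unites the whole ingroup.
Only Cyanella and Stenodon show the derived state '1' for compound eyes, supporting them as a clade.
stipules present (derived state '1') is unique to Stenodon (autapomorphy; uninformative for grouping).
spiracle pair III lost (derived state '0') is unique to Cyanella (autapomorphy; uninformative for grouping).
Most parsimonious ingroup topology: ((Stenodon,Cyanella),Meroyx).
Changes per character on this tree: serrated mandibles: 1; compound eyes: 1; stipules present: 1; spiracle pair III lost: 1.
Total = 4.

4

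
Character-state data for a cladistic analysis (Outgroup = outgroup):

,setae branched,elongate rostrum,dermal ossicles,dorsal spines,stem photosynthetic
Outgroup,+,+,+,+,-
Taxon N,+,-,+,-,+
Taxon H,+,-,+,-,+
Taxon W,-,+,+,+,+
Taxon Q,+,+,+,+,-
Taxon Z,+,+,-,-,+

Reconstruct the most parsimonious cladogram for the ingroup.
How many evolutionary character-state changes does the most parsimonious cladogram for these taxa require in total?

Character polarity is set by the outgroup: the derived state is whichever differs from the outgroup's state, so for setae branched, elongate rostrum, dermal ossicles, dorsal spines the derived state is '-', and for the remaining characters it is '+'.
setae branched: derived state '-' in Taxon W only — an autapomorphy, so it tells us nothing about relationships among taxa.
elongate rostrum: derived state '-' in Taxon H and Taxon N only — synapomorphy for {Taxon H, Taxon N}.
dermal ossicles (derived state '-') is unique to Taxon Z (autapomorphy; uninformative for grouping).
dorsal spines (derived state '-') is shared by Taxon H, Taxon N, and Taxon Z — a synapomorphy uniting that clade.
stem photosynthetic (derived state '+') is shared by Taxon H, Taxon N, Taxon W, and Taxon Z — a synapomorphy uniting that clade.
Most parsimonious ingroup topology: ((((Taxon N,Taxon H),Taxon Z),Taxon W),Taxon Q).
Changes per character on this tree: setae branched: 1; elongate rostrum: 1; dermal ossicles: 1; dorsal spines: 1; stem photosynthetic: 1.
Total = 5.

5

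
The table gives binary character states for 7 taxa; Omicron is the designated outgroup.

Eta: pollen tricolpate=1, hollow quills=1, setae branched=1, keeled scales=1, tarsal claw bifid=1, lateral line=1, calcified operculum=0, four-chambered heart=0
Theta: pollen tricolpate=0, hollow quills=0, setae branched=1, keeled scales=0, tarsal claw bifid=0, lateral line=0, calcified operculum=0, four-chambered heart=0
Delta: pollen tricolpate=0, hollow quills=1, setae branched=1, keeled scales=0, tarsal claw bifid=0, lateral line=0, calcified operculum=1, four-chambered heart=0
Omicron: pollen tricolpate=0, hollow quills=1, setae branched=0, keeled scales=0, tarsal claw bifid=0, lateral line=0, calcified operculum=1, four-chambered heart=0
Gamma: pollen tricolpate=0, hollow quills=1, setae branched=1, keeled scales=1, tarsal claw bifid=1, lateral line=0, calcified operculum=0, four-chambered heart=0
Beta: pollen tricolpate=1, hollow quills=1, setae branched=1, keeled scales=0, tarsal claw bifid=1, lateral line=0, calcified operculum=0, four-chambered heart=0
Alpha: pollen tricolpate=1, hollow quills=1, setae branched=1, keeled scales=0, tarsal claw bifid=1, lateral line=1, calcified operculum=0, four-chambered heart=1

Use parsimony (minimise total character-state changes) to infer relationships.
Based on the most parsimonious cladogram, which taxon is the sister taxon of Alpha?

Character polarity is set by the outgroup: the derived state is whichever differs from the outgroup's state, so for hollow quills, calcified operculum the derived state is '0', and for the remaining characters it is '1'.
pollen tricolpate (derived state '1') is shared by Alpha, Beta, and Eta — a synapomorphy uniting that clade.
hollow quills (derived state '0') is unique to Theta (autapomorphy; uninformative for grouping).
All ingroup taxa share the derived state '1' for setae branched; it defines the ingroup but does not resolve relationships within it.
keeled scales (state '1') occurs in Eta and Gamma but conflicts with the nesting implied by the other characters — most parsimoniously interpreted as homoplasy.
Only Alpha, Beta, Eta, and Gamma show the derived state '1' for tarsal claw bifid, supporting them as a clade.
lateral line (derived state '1') is shared by Alpha and Eta — a synapomorphy uniting that clade.
calcified operculum: derived state '0' in Alpha, Beta, Eta, Gamma, and Theta only — synapomorphy for {Alpha, Beta, Eta, Gamma, Theta}.
four-chambered heart: derived state '1' in Alpha only — an autapomorphy, so it tells us nothing about relationships among taxa.
Most parsimonious ingroup topology: (((((Alpha,Eta),Beta),Gamma),Theta),Delta).
Alpha and Eta form a cherry on this tree, so they are sister taxa.

Eta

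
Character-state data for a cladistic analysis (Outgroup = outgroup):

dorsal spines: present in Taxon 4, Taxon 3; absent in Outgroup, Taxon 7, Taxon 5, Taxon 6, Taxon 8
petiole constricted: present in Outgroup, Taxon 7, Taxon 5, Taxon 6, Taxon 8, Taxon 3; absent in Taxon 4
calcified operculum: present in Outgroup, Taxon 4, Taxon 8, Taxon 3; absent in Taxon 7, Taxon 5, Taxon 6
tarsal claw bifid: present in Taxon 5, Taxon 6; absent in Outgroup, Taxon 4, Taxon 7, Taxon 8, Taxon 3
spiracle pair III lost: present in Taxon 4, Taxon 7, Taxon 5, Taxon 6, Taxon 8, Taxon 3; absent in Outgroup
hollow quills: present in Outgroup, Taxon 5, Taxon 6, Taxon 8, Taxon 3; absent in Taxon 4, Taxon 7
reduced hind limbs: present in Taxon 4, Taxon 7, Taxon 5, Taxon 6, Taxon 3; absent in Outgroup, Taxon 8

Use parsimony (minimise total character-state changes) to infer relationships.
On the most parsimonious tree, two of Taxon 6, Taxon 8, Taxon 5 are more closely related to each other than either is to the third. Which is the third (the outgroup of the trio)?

Taxon 8

Character polarity is set by the outgroup: the derived state is whichever differs from the outgroup's state, so for petiole constricted, calcified operculum, hollow quills the derived state is 'absent', and for the remaining characters it is 'present'.
Only Taxon 3 and Taxon 4 show the derived state 'present' for dorsal spines, supporting them as a clade.
petiole constricted (derived state 'absent') is unique to Taxon 4 (autapomorphy; uninformative for grouping).
calcified operculum: derived state 'absent' in Taxon 5, Taxon 6, and Taxon 7 only — synapomorphy for {Taxon 5, Taxon 6, Taxon 7}.
Only Taxon 5 and Taxon 6 show the derived state 'present' for tarsal claw bifid, supporting them as a clade.
All ingroup taxa share the derived state 'present' for spiracle pair III lost; it defines the ingroup but does not resolve relationships within it.
hollow quills groups Taxon 4 and Taxon 7, which is incompatible with the clades supported by the remaining characters; treating it as convergent (homoplasy) costs fewer steps than any alternative tree.
reduced hind limbs: derived state 'present' in Taxon 3, Taxon 4, Taxon 5, Taxon 6, and Taxon 7 only — synapomorphy for {Taxon 3, Taxon 4, Taxon 5, Taxon 6, Taxon 7}.
Most parsimonious ingroup topology: (((Taxon 4,Taxon 3),(Taxon 7,(Taxon 5,Taxon 6))),Taxon 8).
Taxon 5 and Taxon 6 share a more recent common ancestor with each other than either does with Taxon 8, so Taxon 8 is the least closely related of the three.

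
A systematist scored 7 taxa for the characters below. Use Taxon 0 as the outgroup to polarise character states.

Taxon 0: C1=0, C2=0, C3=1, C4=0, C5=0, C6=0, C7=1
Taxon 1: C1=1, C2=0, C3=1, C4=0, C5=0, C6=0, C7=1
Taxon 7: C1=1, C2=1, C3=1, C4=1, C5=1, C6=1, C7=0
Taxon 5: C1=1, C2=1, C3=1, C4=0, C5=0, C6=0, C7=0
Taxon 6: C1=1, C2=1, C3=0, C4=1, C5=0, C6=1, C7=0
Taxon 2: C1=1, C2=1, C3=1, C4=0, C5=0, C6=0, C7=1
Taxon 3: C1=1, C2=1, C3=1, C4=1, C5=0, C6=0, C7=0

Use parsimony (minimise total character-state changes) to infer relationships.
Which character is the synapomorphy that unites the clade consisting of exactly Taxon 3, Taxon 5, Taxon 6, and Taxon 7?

Character polarity is set by the outgroup: the derived state is whichever differs from the outgroup's state, so for C3, C7 the derived state is '0', and for the remaining characters it is '1'.
All ingroup taxa share the derived state '1' for C1; it defines the ingroup but does not resolve relationships within it.
C2 (derived state '1') is shared by Taxon 2, Taxon 3, Taxon 5, Taxon 6, and Taxon 7 — a synapomorphy uniting that clade.
C3: derived state '0' in Taxon 6 only — an autapomorphy, so it tells us nothing about relationships among taxa.
Only Taxon 3, Taxon 6, and Taxon 7 show the derived state '1' for C4, supporting them as a clade.
C5: derived state '1' in Taxon 7 only — an autapomorphy, so it tells us nothing about relationships among taxa.
Only Taxon 6 and Taxon 7 show the derived state '1' for C6, supporting them as a clade.
C7: derived state '0' in Taxon 3, Taxon 5, Taxon 6, and Taxon 7 only — synapomorphy for {Taxon 3, Taxon 5, Taxon 6, Taxon 7}.
Most parsimonious ingroup topology: (Taxon 1,((((Taxon 7,Taxon 6),Taxon 3),Taxon 5),Taxon 2)).
The clade {Taxon 3, Taxon 5, Taxon 6, Taxon 7} is supported by C7: its derived state '0' occurs in exactly those taxa and in no other taxon (including the outgroup).

C7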